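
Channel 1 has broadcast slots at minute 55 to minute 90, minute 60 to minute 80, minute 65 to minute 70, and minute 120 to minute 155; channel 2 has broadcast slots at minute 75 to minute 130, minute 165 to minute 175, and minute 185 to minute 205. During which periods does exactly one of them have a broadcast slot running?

Merge the first list: minute 55 to minute 90, minute 120 to minute 155.
Only in the first: minute 55 to minute 75, minute 130 to minute 155.
Only in the second: minute 90 to minute 120, minute 165 to minute 175, minute 185 to minute 205.
Together these are the periods covered by exactly one.

minute 55 to minute 75, minute 90 to minute 120, minute 130 to minute 155, minute 165 to minute 175, minute 185 to minute 205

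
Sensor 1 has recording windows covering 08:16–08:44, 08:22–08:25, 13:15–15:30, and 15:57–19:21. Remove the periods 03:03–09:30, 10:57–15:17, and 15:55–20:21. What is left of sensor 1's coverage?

15:17–15:30

Merge the first list: 08:16–08:44, 13:15–15:30, 15:57–19:21.
08:16–08:44: entirely removed.
13:15–15:30 \ B = 15:17–15:30.
15:57–19:21: entirely removed.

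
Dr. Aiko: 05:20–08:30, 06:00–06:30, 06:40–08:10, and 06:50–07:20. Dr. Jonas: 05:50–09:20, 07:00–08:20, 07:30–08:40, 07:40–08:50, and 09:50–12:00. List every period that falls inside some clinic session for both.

Merge the first list: 05:20–08:30.
Merge the second list: 05:50–09:20, 09:50–12:00.
05:20–08:30 ∩ B → 05:50–08:30.

05:50–08:30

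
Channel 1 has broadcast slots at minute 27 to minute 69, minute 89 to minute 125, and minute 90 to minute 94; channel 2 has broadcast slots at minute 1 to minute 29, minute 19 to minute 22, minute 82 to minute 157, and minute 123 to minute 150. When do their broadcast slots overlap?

minute 27 to minute 29, minute 89 to minute 125

Merge the first list: minute 27 to minute 69, minute 89 to minute 125.
Merge the second list: minute 1 to minute 29, minute 82 to minute 157.
minute 27 to minute 69 overlaps B on minute 27 to minute 29.
minute 89 to minute 125 overlaps B on minute 89 to minute 125.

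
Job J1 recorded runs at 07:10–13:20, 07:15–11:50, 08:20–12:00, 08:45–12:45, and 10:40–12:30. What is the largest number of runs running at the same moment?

5

At 10:40, 5 of the intervals are simultaneously active.
No point has more.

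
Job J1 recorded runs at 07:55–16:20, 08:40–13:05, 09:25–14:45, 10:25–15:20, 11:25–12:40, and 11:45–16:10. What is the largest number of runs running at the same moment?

At 11:45, 6 of the intervals are simultaneously active.
No point has more.

6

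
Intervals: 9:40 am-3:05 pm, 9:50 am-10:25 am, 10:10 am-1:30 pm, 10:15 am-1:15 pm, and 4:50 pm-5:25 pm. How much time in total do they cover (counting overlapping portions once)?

6 h

Merged: 9:40 am-3:05 pm, 4:50 pm-5:25 pm.
Lengths: 5 h 25 min + 35 min = 6 h.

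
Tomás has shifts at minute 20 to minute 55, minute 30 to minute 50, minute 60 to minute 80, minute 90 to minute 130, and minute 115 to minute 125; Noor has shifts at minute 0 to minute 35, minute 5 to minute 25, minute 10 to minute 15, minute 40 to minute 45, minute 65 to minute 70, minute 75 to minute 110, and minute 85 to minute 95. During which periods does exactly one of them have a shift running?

Merge the first list: minute 20 to minute 55, minute 60 to minute 80, minute 90 to minute 130.
Merge the second list: minute 0 to minute 35, minute 40 to minute 45, minute 65 to minute 70, minute 75 to minute 110.
A \ B = minute 35 to minute 40, minute 45 to minute 55, minute 60 to minute 65, minute 70 to minute 75, minute 110 to minute 130.
B \ A = minute 0 to minute 20, minute 80 to minute 90.
Union of the two gives the symmetric difference.

minute 0 to minute 20, minute 35 to minute 40, minute 45 to minute 55, minute 60 to minute 65, minute 70 to minute 75, minute 80 to minute 90, minute 110 to minute 130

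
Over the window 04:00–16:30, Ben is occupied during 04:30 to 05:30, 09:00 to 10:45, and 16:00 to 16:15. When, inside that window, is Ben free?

04:00–04:30, 05:30–09:00, 10:45–16:00, 16:15–16:30

The merged coverage is 04:30–05:30, 09:00–10:45, 16:00–16:15.
Complement within 04:00–16:30: 04:00–04:30, 05:30–09:00, 10:45–16:00, 16:15–16:30.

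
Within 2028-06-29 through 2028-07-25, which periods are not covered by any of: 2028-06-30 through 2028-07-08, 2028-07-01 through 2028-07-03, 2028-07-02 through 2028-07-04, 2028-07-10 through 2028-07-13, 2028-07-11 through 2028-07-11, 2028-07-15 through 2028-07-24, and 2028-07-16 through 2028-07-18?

2028-06-29 through 2028-06-29, 2028-07-09 through 2028-07-09, 2028-07-14 through 2028-07-14, 2028-07-25 through 2028-07-25

The merged coverage is 2028-06-30 through 2028-07-08, 2028-07-10 through 2028-07-13, 2028-07-15 through 2028-07-24.
Complement within 2028-06-29 through 2028-07-25: 2028-06-29 through 2028-06-29, 2028-07-09 through 2028-07-09, 2028-07-14 through 2028-07-14, 2028-07-25 through 2028-07-25.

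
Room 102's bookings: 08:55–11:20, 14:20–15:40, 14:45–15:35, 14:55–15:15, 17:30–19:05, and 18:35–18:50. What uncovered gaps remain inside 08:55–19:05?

The merged coverage is 08:55–11:20, 14:20–15:40, 17:30–19:05.
Uncovered inside 08:55–19:05: 11:20–14:20, 15:40–17:30.

11:20–14:20, 15:40–17:30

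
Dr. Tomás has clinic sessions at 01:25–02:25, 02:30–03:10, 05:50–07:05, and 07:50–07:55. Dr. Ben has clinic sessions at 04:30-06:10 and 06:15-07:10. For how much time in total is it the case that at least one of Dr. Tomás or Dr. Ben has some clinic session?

4 h 25 min

A ∪ B = 01:25-02:25, 02:30-03:10, 04:30-07:10, 07:50-07:55.
Total: 1 h + 40 min + 2 h 40 min + 5 min = 4 h 25 min.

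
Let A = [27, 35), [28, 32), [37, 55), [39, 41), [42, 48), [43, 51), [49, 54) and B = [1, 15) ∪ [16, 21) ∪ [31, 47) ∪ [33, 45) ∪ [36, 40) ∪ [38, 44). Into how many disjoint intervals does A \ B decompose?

Merge the first list: [27, 35), [37, 55).
Merge the second list: [1, 15), [16, 21), [31, 47).
A \ B = [27, 31), [47, 55).
That is 2 disjoint pieces.

2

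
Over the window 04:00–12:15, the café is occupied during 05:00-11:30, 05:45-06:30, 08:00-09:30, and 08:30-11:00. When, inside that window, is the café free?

04:00–05:00, 11:30–12:15

After merging, the occupied span is 05:00–11:30.
Gaps within 04:00–12:15: 04:00–05:00, 11:30–12:15.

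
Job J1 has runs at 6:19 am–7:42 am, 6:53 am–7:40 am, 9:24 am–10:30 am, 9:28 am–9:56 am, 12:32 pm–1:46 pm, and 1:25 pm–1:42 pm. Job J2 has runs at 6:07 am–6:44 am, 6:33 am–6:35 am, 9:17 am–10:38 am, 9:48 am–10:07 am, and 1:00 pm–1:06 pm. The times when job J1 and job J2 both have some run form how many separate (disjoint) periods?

3

First set merges to 6:19 am–7:42 am, 9:24 am–10:30 am, 12:32 pm–1:46 pm.
Second set merges to 6:07 am–6:44 am, 9:17 am–10:38 am, 1:00 pm–1:06 pm.
A ∩ B = 6:19 am–6:44 am, 9:24 am–10:30 am, 1:00 pm–1:06 pm.
That is 3 disjoint pieces.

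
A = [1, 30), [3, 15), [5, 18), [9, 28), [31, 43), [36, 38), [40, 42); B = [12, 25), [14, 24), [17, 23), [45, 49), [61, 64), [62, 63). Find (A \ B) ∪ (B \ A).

[1, 12) ∪ [25, 30) ∪ [31, 43) ∪ [45, 49) ∪ [61, 64)

First set merges to [1, 30), [31, 43).
Second set merges to [12, 25), [45, 49), [61, 64).
A \ B = [1, 12), [25, 30), [31, 43).
B \ A = [45, 49), [61, 64).
Union of the two gives the symmetric difference.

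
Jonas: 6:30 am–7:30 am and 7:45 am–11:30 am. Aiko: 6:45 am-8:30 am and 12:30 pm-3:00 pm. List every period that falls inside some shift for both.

6:30 am–7:30 am meets the second set on 6:45 am–7:30 am.
7:45 am–11:30 am meets the second set on 7:45 am–8:30 am.

6:45 am–7:30 am, 7:45 am–8:30 am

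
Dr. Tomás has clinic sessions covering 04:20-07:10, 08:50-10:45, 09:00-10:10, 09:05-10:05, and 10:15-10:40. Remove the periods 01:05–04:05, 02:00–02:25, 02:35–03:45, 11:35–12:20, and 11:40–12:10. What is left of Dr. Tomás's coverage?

A, merged: 04:20–07:10, 08:50–10:45.
B, merged: 01:05–04:05, 11:35–12:20.
04:20–07:10: no B overlap → unchanged.
08:50–10:45: no B overlap → unchanged.

04:20–07:10, 08:50–10:45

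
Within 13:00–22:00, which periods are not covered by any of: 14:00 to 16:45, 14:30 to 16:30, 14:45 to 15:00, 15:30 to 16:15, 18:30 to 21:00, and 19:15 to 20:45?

13:00–14:00, 16:45–18:30, 21:00–22:00

The merged coverage is 14:00–16:45, 18:30–21:00.
Gaps within 13:00–22:00: 13:00–14:00, 16:45–18:30, 21:00–22:00.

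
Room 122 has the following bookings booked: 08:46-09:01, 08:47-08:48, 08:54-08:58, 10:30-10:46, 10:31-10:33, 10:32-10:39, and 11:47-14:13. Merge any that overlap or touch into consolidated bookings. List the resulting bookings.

08:47–08:48 overlaps/touches 08:46–09:01 → extend to 08:46–09:01.
08:54–08:58 overlaps/touches 08:46–09:01 → extend to 08:46–09:01.
10:30–10:46 is disjoint → start new block.
10:31–10:33 overlaps/touches 10:30–10:46 → extend to 10:30–10:46.
10:32–10:39 overlaps/touches 10:30–10:46 → extend to 10:30–10:46.
11:47–14:13 is disjoint → start new block.

08:46–09:01, 10:30–10:46, 11:47–14:13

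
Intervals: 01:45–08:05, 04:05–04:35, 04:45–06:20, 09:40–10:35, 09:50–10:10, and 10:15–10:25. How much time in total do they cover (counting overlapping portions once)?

7 h 15 min

Merged: 01:45–08:05, 09:40–10:35.
Lengths: 6 h 20 min + 55 min = 7 h 15 min.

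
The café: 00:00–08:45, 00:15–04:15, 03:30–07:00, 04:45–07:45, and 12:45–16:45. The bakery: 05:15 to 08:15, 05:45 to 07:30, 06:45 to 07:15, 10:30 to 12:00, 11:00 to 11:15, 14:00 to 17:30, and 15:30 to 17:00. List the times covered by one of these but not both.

Merge the first list: 00:00–08:45, 12:45–16:45.
Merge the second list: 05:15–08:15, 10:30–12:00, 14:00–17:30.
Only in the first: 00:00–05:15, 08:15–08:45, 12:45–14:00.
Only in the second: 10:30–12:00, 16:45–17:30.
Together these are the periods covered by exactly one.

00:00–05:15, 08:15–08:45, 10:30–12:00, 12:45–14:00, 16:45–17:30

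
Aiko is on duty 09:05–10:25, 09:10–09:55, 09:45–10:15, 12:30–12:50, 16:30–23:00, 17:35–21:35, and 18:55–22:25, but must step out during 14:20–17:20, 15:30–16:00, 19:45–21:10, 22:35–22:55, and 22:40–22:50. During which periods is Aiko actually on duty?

Merge the first list: 09:05-10:25, 12:30-12:50, 16:30-23:00.
Merge the second list: 14:20-17:20, 19:45-21:10, 22:35-22:55.
09:05-10:25 is untouched.
12:30-12:50 is untouched.
16:30-23:00 with B removed leaves 17:20-19:45, 21:10-22:35, 22:55-23:00.

09:05-10:25, 12:30-12:50, 17:20-19:45, 21:10-22:35, 22:55-23:00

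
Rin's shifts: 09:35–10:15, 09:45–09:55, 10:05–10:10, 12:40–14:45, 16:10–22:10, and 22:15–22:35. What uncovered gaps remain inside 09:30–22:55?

09:30-09:35, 10:15-12:40, 14:45-16:10, 22:10-22:15, 22:35-22:55

Covered (merged): 09:35-10:15, 12:40-14:45, 16:10-22:10, 22:15-22:35.
Complement within 09:30-22:55: 09:30-09:35, 10:15-12:40, 14:45-16:10, 22:10-22:15, 22:35-22:55.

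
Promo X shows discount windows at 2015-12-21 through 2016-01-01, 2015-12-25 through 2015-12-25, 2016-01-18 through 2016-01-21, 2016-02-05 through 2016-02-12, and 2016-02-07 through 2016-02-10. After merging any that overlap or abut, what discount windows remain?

2015-12-25 through 2015-12-25 overlaps/touches 2015-12-21 through 2016-01-01 → extend to 2015-12-21 through 2016-01-01.
2016-01-18 through 2016-01-21 is disjoint → start new block.
2016-02-05 through 2016-02-12 is disjoint → start new block.
2016-02-07 through 2016-02-10 overlaps/touches 2016-02-05 through 2016-02-12 → extend to 2016-02-05 through 2016-02-12.

2015-12-21 through 2016-01-01, 2016-01-18 through 2016-01-21, 2016-02-05 through 2016-02-12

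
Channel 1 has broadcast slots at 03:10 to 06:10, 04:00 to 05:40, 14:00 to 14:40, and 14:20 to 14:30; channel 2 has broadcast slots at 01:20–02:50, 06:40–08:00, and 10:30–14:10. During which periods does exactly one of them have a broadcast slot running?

01:20–02:50, 03:10–06:10, 06:40–08:00, 10:30–14:00, 14:10–14:40

A, merged: 03:10–06:10, 14:00–14:40.
A \ B = 03:10–06:10, 14:10–14:40.
B \ A = 01:20–02:50, 06:40–08:00, 10:30–14:00.
Union of the two gives the symmetric difference.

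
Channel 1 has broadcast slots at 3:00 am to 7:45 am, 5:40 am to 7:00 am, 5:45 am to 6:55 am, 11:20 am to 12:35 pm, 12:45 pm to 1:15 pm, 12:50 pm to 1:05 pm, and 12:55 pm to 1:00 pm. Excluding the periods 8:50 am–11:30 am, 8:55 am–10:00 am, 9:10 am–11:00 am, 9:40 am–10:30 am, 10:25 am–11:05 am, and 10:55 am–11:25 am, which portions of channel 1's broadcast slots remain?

3:00 am–7:45 am, 11:30 am–12:35 pm, 12:45 pm–1:15 pm

A, merged: 3:00 am–7:45 am, 11:20 am–12:35 pm, 12:45 pm–1:15 pm.
B, merged: 8:50 am–11:30 am.
3:00 am–7:45 am: nothing removed.
11:20 am–12:35 pm \ B = 11:30 am–12:35 pm.
12:45 pm–1:15 pm: nothing removed.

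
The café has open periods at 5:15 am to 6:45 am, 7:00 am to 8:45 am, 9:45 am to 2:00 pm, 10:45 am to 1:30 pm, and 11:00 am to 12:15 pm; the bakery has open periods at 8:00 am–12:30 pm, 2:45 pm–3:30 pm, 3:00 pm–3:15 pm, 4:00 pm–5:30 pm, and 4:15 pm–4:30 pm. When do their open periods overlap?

8:00 am-8:45 am, 9:45 am-12:30 pm

First set merges to 5:15 am-6:45 am, 7:00 am-8:45 am, 9:45 am-2:00 pm.
Second set merges to 8:00 am-12:30 pm, 2:45 pm-3:30 pm, 4:00 pm-5:30 pm.
5:15 am-6:45 am meets no B interval.
7:00 am-8:45 am ∩ B → 8:00 am-8:45 am.
9:45 am-2:00 pm ∩ B → 9:45 am-12:30 pm.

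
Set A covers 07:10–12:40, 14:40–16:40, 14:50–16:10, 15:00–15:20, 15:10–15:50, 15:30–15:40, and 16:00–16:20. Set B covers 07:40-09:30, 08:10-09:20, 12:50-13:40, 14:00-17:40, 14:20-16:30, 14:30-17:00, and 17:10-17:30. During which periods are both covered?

07:40–09:30, 14:40–16:40

A, merged: 07:10–12:40, 14:40–16:40.
B, merged: 07:40–09:30, 12:50–13:40, 14:00–17:40.
07:10–12:40 ∩ B → 07:40–09:30.
14:40–16:40 ∩ B → 14:40–16:40.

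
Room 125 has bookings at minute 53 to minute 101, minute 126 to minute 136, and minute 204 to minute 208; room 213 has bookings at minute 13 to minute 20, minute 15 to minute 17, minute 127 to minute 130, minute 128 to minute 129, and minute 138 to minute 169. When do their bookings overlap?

minute 127 to minute 130

Merge the second list: minute 13 to minute 20, minute 127 to minute 130, minute 138 to minute 169.
minute 53 to minute 101: no overlap with the second set.
minute 126 to minute 136 meets the second set on minute 127 to minute 130.
minute 204 to minute 208: no overlap with the second set.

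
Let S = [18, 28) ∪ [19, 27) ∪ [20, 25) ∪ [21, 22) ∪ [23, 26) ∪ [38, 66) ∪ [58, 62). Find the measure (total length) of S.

Merged: [18, 28), [38, 66).
Lengths: 10 + 28 = 38.

38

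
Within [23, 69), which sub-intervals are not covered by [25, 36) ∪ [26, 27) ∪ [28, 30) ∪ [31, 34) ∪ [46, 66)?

The merged coverage is [25, 36), [46, 66).
Complement within [23, 69): [23, 25), [36, 46), [66, 69).

[23, 25) ∪ [36, 46) ∪ [66, 69)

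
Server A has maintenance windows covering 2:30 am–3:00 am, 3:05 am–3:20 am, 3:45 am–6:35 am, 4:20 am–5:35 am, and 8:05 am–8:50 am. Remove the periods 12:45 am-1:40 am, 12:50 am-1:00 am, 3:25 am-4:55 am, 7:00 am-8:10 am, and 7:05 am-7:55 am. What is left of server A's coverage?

First set merges to 2:30 am–3:00 am, 3:05 am–3:20 am, 3:45 am–6:35 am, 8:05 am–8:50 am.
Second set merges to 12:45 am–1:40 am, 3:25 am–4:55 am, 7:00 am–8:10 am.
2:30 am–3:00 am: nothing removed.
3:05 am–3:20 am: nothing removed.
3:45 am–6:35 am \ B = 4:55 am–6:35 am.
8:05 am–8:50 am \ B = 8:10 am–8:50 am.

2:30 am–3:00 am, 3:05 am–3:20 am, 4:55 am–6:35 am, 8:10 am–8:50 am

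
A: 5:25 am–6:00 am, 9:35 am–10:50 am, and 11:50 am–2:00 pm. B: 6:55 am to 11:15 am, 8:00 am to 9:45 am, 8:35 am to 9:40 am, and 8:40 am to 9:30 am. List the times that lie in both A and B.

9:35 am–10:50 am

Second set merges to 6:55 am–11:15 am.
5:25 am–6:00 am: no overlap with the second set.
9:35 am–10:50 am meets the second set on 9:35 am–10:50 am.
11:50 am–2:00 pm: no overlap with the second set.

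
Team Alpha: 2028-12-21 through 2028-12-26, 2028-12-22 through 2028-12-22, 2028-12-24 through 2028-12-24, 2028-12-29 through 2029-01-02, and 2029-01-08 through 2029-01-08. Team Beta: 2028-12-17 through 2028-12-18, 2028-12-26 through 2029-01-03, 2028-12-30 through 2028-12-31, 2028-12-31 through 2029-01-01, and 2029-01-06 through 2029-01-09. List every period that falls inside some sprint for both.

A, merged: 2028-12-21 through 2028-12-26, 2028-12-29 through 2029-01-02, 2029-01-08 through 2029-01-08.
B, merged: 2028-12-17 through 2028-12-18, 2028-12-26 through 2029-01-03, 2029-01-06 through 2029-01-09.
2028-12-21 through 2028-12-26 meets the second set on 2028-12-26 through 2028-12-26.
2028-12-29 through 2029-01-02 meets the second set on 2028-12-29 through 2029-01-02.
2029-01-08 through 2029-01-08 meets the second set on 2029-01-08 through 2029-01-08.

2028-12-26 through 2028-12-26, 2028-12-29 through 2029-01-02, 2029-01-08 through 2029-01-08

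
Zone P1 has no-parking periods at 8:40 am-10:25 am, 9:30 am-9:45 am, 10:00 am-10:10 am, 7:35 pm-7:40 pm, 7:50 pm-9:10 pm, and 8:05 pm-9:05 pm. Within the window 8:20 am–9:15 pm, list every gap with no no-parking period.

8:20 am–8:40 am, 10:25 am–7:35 pm, 7:40 pm–7:50 pm, 9:10 pm–9:15 pm

After merging, the occupied span is 8:40 am–10:25 am, 7:35 pm–7:40 pm, 7:50 pm–9:10 pm.
Uncovered inside 8:20 am–9:15 pm: 8:20 am–8:40 am, 10:25 am–7:35 pm, 7:40 pm–7:50 pm, 9:10 pm–9:15 pm.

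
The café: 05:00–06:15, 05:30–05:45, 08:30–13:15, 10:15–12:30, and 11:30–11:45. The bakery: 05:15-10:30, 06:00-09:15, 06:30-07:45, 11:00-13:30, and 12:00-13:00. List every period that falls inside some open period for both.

Merge the first list: 05:00–06:15, 08:30–13:15.
Merge the second list: 05:15–10:30, 11:00–13:30.
05:00–06:15 ∩ B → 05:15–06:15.
08:30–13:15 ∩ B → 08:30–10:30, 11:00–13:15.

05:15–06:15, 08:30–10:30, 11:00–13:15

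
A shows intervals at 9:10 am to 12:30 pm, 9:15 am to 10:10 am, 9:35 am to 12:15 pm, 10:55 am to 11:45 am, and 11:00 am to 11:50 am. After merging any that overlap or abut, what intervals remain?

9:10 am-12:30 pm

9:15 am-10:10 am overlaps/touches 9:10 am-12:30 pm → extend to 9:10 am-12:30 pm.
9:35 am-12:15 pm overlaps/touches 9:10 am-12:30 pm → extend to 9:10 am-12:30 pm.
10:55 am-11:45 am overlaps/touches 9:10 am-12:30 pm → extend to 9:10 am-12:30 pm.
11:00 am-11:50 am overlaps/touches 9:10 am-12:30 pm → extend to 9:10 am-12:30 pm.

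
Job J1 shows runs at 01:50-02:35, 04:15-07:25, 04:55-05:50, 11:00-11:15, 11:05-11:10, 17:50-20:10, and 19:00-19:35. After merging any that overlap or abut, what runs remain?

01:50-02:35, 04:15-07:25, 11:00-11:15, 17:50-20:10

04:15-07:25 is disjoint → start new block.
04:55-05:50 overlaps/touches 04:15-07:25 → extend to 04:15-07:25.
11:00-11:15 is disjoint → start new block.
11:05-11:10 overlaps/touches 11:00-11:15 → extend to 11:00-11:15.
17:50-20:10 is disjoint → start new block.
19:00-19:35 overlaps/touches 17:50-20:10 → extend to 17:50-20:10.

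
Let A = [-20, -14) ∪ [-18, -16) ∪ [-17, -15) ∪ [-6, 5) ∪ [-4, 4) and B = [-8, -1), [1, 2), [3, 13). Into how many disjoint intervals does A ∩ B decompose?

First set merges to [-20, -14), [-6, 5).
A ∩ B = [-6, -1), [1, 2), [3, 5).
That is 3 disjoint pieces.

3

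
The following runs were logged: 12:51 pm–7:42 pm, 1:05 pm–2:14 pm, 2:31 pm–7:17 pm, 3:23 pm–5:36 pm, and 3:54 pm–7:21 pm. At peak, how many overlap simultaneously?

Sweep endpoints in order; track running count of active intervals.
Peak of 4 reached at 3:54 pm.

4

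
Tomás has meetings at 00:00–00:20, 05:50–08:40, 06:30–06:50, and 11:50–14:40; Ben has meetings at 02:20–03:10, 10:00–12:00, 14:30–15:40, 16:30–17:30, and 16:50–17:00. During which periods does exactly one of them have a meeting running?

00:00-00:20, 02:20-03:10, 05:50-08:40, 10:00-11:50, 12:00-14:30, 14:40-15:40, 16:30-17:30

A, merged: 00:00-00:20, 05:50-08:40, 11:50-14:40.
B, merged: 02:20-03:10, 10:00-12:00, 14:30-15:40, 16:30-17:30.
A but not B: 00:00-00:20, 05:50-08:40, 12:00-14:30.
B but not A: 02:20-03:10, 10:00-11:50, 14:40-15:40, 16:30-17:30.
Combining gives A △ B.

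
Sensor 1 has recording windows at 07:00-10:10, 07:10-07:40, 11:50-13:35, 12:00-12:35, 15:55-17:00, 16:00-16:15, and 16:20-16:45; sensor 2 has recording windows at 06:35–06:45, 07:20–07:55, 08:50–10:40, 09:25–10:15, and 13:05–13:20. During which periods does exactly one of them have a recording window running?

06:35-06:45, 07:00-07:20, 07:55-08:50, 10:10-10:40, 11:50-13:05, 13:20-13:35, 15:55-17:00

A, merged: 07:00-10:10, 11:50-13:35, 15:55-17:00.
B, merged: 06:35-06:45, 07:20-07:55, 08:50-10:40, 13:05-13:20.
A \ B = 07:00-07:20, 07:55-08:50, 11:50-13:05, 13:20-13:35, 15:55-17:00.
B \ A = 06:35-06:45, 10:10-10:40.
Union of the two gives the symmetric difference.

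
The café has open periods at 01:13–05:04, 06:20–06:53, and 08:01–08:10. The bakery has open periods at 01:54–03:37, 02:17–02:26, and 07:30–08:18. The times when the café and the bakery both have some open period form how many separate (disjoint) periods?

2

Second set merges to 01:54–03:37, 07:30–08:18.
A ∩ B = 01:54–03:37, 08:01–08:10.
That is 2 disjoint pieces.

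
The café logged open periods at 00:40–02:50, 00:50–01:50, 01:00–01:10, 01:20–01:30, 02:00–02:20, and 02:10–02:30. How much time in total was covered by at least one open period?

2 h 10 min

Merged: 00:40–02:50.
Length: 2 h 10 min.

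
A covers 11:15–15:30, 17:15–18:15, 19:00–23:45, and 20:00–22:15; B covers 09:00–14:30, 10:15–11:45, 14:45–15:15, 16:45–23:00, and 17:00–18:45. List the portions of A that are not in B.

A, merged: 11:15–15:30, 17:15–18:15, 19:00–23:45.
B, merged: 09:00–14:30, 14:45–15:15, 16:45–23:00.
11:15–15:30 \ B = 14:30–14:45, 15:15–15:30.
17:15–18:15: entirely removed.
19:00–23:45 \ B = 23:00–23:45.

14:30–14:45, 15:15–15:30, 23:00–23:45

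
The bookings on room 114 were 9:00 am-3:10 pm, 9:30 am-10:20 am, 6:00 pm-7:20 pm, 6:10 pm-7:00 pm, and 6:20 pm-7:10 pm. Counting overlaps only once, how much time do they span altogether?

7 h 30 min

Merged: 9:00 am–3:10 pm, 6:00 pm–7:20 pm.
Lengths: 6 h 10 min + 1 h 20 min = 7 h 30 min.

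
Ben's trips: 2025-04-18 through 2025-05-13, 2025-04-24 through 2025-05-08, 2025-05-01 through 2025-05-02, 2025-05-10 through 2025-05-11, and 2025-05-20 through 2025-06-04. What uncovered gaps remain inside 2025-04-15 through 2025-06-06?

2025-04-15 through 2025-04-17, 2025-05-14 through 2025-05-19, 2025-06-05 through 2025-06-06

Covered (merged): 2025-04-18 through 2025-05-13, 2025-05-20 through 2025-06-04.
Gaps within 2025-04-15 through 2025-06-06: 2025-04-15 through 2025-04-17, 2025-05-14 through 2025-05-19, 2025-06-05 through 2025-06-06.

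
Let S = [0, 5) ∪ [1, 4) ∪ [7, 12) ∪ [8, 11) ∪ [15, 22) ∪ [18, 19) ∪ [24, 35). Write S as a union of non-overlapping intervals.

[1, 4) overlaps/touches [0, 5) → extend to [0, 5).
[7, 12) is disjoint → start new block.
[8, 11) overlaps/touches [7, 12) → extend to [7, 12).
[15, 22) is disjoint → start new block.
[18, 19) overlaps/touches [15, 22) → extend to [15, 22).
[24, 35) is disjoint → start new block.

[0, 5) ∪ [7, 12) ∪ [15, 22) ∪ [24, 35)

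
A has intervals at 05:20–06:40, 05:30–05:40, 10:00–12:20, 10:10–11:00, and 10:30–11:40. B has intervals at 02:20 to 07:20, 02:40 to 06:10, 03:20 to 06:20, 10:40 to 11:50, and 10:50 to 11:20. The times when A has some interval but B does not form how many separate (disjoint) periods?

2

A, merged: 05:20–06:40, 10:00–12:20.
B, merged: 02:20–07:20, 10:40–11:50.
A \ B = 10:00–10:40, 11:50–12:20.
That is 2 disjoint pieces.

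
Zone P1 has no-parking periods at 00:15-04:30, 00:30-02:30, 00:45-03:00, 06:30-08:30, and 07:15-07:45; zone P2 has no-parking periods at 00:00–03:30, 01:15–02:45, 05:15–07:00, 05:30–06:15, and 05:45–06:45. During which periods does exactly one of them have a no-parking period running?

First set merges to 00:15-04:30, 06:30-08:30.
Second set merges to 00:00-03:30, 05:15-07:00.
A \ B = 03:30-04:30, 07:00-08:30.
B \ A = 00:00-00:15, 05:15-06:30.
Union of the two gives the symmetric difference.

00:00-00:15, 03:30-04:30, 05:15-06:30, 07:00-08:30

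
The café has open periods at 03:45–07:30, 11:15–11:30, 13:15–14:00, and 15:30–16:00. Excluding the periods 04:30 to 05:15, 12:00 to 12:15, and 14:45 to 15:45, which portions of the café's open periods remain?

03:45–04:30, 05:15–07:30, 11:15–11:30, 13:15–14:00, 15:45–16:00

03:45–07:30 with B removed leaves 03:45–04:30, 05:15–07:30.
11:15–11:30 is untouched.
13:15–14:00 is untouched.
15:30–16:00 with B removed leaves 15:45–16:00.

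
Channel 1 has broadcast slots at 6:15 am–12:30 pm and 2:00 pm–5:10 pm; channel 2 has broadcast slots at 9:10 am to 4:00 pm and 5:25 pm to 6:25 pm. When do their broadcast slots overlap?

9:10 am–12:30 pm, 2:00 pm–4:00 pm

6:15 am–12:30 pm meets the second set on 9:10 am–12:30 pm.
2:00 pm–5:10 pm meets the second set on 2:00 pm–4:00 pm.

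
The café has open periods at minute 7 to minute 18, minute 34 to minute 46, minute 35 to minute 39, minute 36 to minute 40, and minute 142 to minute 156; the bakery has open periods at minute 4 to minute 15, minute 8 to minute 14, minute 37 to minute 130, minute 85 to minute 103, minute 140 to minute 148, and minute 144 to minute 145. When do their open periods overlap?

minute 7 to minute 15, minute 37 to minute 46, minute 142 to minute 148

A, merged: minute 7 to minute 18, minute 34 to minute 46, minute 142 to minute 156.
B, merged: minute 4 to minute 15, minute 37 to minute 130, minute 140 to minute 148.
minute 7 to minute 18 overlaps B on minute 7 to minute 15.
minute 34 to minute 46 overlaps B on minute 37 to minute 46.
minute 142 to minute 156 overlaps B on minute 142 to minute 148.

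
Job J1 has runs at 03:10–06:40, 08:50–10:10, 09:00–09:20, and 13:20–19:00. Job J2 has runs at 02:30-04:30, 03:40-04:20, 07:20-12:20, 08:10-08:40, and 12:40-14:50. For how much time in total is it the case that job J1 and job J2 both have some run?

4 h 10 min

Merge the first list: 03:10-06:40, 08:50-10:10, 13:20-19:00.
Merge the second list: 02:30-04:30, 07:20-12:20, 12:40-14:50.
A ∩ B = 03:10-04:30, 08:50-10:10, 13:20-14:50.
Total: 1 h 20 min + 1 h 20 min + 1 h 30 min = 4 h 10 min.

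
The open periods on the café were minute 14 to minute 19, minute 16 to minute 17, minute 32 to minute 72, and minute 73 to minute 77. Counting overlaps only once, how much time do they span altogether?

Merged: minute 14 to minute 19, minute 32 to minute 72, minute 73 to minute 77.
Lengths: 5 minutes + 40 minutes + 4 minutes = 49 minutes.

49 minutes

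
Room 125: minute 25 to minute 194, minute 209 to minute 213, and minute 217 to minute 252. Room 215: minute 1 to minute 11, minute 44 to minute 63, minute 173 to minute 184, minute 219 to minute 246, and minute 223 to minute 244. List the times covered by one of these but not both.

B, merged: minute 1 to minute 11, minute 44 to minute 63, minute 173 to minute 184, minute 219 to minute 246.
A \ B = minute 25 to minute 44, minute 63 to minute 173, minute 184 to minute 194, minute 209 to minute 213, minute 217 to minute 219, minute 246 to minute 252.
B \ A = minute 1 to minute 11.
Union of the two gives the symmetric difference.

minute 1 to minute 11, minute 25 to minute 44, minute 63 to minute 173, minute 184 to minute 194, minute 209 to minute 213, minute 217 to minute 219, minute 246 to minute 252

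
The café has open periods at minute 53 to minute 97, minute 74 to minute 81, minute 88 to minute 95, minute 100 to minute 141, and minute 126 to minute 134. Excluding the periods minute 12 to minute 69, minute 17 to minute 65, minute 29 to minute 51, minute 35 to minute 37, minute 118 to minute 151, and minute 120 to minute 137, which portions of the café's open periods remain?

Merge the first list: minute 53 to minute 97, minute 100 to minute 141.
Merge the second list: minute 12 to minute 69, minute 118 to minute 151.
minute 53 to minute 97 minus B → minute 69 to minute 97.
minute 100 to minute 141 minus B → minute 100 to minute 118.

minute 69 to minute 97, minute 100 to minute 118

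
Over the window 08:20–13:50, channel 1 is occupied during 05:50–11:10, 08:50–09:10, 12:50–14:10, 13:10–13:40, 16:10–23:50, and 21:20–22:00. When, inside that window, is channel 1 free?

Covered (merged): 05:50–11:10, 12:50–14:10, 16:10–23:50.
Complement within 08:20–13:50: 11:10–12:50.

11:10–12:50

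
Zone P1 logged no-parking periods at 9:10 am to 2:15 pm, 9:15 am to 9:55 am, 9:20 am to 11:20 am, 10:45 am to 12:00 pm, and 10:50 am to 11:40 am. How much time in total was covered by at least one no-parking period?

Merged: 9:10 am–2:15 pm.
Length: 5 h 5 min.

5 h 5 min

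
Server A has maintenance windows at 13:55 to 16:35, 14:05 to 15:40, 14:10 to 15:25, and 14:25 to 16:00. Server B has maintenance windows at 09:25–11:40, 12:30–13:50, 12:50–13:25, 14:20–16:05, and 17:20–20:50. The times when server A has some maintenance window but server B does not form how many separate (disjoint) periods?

2

First set merges to 13:55–16:35.
Second set merges to 09:25–11:40, 12:30–13:50, 14:20–16:05, 17:20–20:50.
A \ B = 13:55–14:20, 16:05–16:35.
That is 2 disjoint pieces.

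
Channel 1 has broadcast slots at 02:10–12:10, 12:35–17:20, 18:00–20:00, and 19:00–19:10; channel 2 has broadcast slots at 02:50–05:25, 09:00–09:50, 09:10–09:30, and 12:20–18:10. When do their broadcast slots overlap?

02:50-05:25, 09:00-09:50, 12:35-17:20, 18:00-18:10

A, merged: 02:10-12:10, 12:35-17:20, 18:00-20:00.
B, merged: 02:50-05:25, 09:00-09:50, 12:20-18:10.
02:10-12:10 ∩ B → 02:50-05:25, 09:00-09:50.
12:35-17:20 ∩ B → 12:35-17:20.
18:00-20:00 ∩ B → 18:00-18:10.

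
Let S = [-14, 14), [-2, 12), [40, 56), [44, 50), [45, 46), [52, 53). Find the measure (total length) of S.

44

Merged: [-14, 14), [40, 56).
Lengths: 28 + 16 = 44.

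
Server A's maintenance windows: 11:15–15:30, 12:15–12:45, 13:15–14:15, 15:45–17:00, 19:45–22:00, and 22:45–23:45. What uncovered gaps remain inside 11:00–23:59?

11:00–11:15, 15:30–15:45, 17:00–19:45, 22:00–22:45, 23:45–23:59

Covered (merged): 11:15–15:30, 15:45–17:00, 19:45–22:00, 22:45–23:45.
Gaps within 11:00–23:59: 11:00–11:15, 15:30–15:45, 17:00–19:45, 22:00–22:45, 23:45–23:59.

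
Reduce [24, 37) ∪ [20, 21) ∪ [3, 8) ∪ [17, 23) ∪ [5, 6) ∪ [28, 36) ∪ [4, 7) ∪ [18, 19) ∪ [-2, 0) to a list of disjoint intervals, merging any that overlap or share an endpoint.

[-2, 0) ∪ [3, 8) ∪ [17, 23) ∪ [24, 37)

Sort by start: [-2, 0), [3, 8), [4, 7), [5, 6), [17, 23), [18, 19), [20, 21), [24, 37), [28, 36).
[3, 8) is disjoint → start new block.
[4, 7) overlaps/touches [3, 8) → extend to [3, 8).
[5, 6) overlaps/touches [3, 8) → extend to [3, 8).
[17, 23) is disjoint → start new block.
[18, 19) overlaps/touches [17, 23) → extend to [17, 23).
[20, 21) overlaps/touches [17, 23) → extend to [17, 23).
[24, 37) is disjoint → start new block.
[28, 36) overlaps/touches [24, 37) → extend to [24, 37).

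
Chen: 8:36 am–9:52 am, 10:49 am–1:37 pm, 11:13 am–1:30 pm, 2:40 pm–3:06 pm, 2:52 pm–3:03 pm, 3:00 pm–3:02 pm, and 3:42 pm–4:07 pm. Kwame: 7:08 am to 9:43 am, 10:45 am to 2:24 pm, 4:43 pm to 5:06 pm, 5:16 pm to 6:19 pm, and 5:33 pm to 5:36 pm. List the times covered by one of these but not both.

7:08 am–8:36 am, 9:43 am–9:52 am, 10:45 am–10:49 am, 1:37 pm–2:24 pm, 2:40 pm–3:06 pm, 3:42 pm–4:07 pm, 4:43 pm–5:06 pm, 5:16 pm–6:19 pm

First set merges to 8:36 am–9:52 am, 10:49 am–1:37 pm, 2:40 pm–3:06 pm, 3:42 pm–4:07 pm.
Second set merges to 7:08 am–9:43 am, 10:45 am–2:24 pm, 4:43 pm–5:06 pm, 5:16 pm–6:19 pm.
A \ B = 9:43 am–9:52 am, 2:40 pm–3:06 pm, 3:42 pm–4:07 pm.
B \ A = 7:08 am–8:36 am, 10:45 am–10:49 am, 1:37 pm–2:24 pm, 4:43 pm–5:06 pm, 5:16 pm–6:19 pm.
Union of the two gives the symmetric difference.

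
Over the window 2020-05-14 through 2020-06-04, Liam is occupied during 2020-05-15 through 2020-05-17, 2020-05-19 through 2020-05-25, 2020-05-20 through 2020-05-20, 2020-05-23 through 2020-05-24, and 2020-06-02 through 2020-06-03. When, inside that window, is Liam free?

2020-05-14 through 2020-05-14, 2020-05-18 through 2020-05-18, 2020-05-26 through 2020-06-01, 2020-06-04 through 2020-06-04

After merging, the occupied span is 2020-05-15 through 2020-05-17, 2020-05-19 through 2020-05-25, 2020-06-02 through 2020-06-03.
Complement within 2020-05-14 through 2020-06-04: 2020-05-14 through 2020-05-14, 2020-05-18 through 2020-05-18, 2020-05-26 through 2020-06-01, 2020-06-04 through 2020-06-04.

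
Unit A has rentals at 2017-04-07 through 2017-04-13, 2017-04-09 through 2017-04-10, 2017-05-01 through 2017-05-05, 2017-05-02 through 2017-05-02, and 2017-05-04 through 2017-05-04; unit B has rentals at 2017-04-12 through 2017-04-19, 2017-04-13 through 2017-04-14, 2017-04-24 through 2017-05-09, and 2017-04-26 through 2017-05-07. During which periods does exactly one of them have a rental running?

2017-04-07 through 2017-04-11, 2017-04-14 through 2017-04-19, 2017-04-24 through 2017-04-30, 2017-05-06 through 2017-05-09

A, merged: 2017-04-07 through 2017-04-13, 2017-05-01 through 2017-05-05.
B, merged: 2017-04-12 through 2017-04-19, 2017-04-24 through 2017-05-09.
Only in the first: 2017-04-07 through 2017-04-11.
Only in the second: 2017-04-14 through 2017-04-19, 2017-04-24 through 2017-04-30, 2017-05-06 through 2017-05-09.
Together these are the periods covered by exactly one.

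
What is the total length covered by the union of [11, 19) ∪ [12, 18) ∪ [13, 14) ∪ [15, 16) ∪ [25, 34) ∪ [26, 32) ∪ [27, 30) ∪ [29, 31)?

Merged: [11, 19), [25, 34).
Lengths: 8 + 9 = 17.

17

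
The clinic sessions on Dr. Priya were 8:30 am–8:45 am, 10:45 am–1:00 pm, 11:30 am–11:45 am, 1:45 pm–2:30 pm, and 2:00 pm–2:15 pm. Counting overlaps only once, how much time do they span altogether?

3 h 15 min

Merged: 8:30 am–8:45 am, 10:45 am–1:00 pm, 1:45 pm–2:30 pm.
Lengths: 15 min + 2 h 15 min + 45 min = 3 h 15 min.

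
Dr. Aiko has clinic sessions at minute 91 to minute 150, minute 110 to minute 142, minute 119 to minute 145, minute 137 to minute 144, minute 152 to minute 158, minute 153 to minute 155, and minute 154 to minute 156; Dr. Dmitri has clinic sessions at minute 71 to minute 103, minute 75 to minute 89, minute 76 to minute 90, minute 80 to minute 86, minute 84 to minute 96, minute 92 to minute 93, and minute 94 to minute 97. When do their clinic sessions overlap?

minute 91 to minute 103

A, merged: minute 91 to minute 150, minute 152 to minute 158.
B, merged: minute 71 to minute 103.
minute 91 to minute 150 meets the second set on minute 91 to minute 103.
minute 152 to minute 158: no overlap with the second set.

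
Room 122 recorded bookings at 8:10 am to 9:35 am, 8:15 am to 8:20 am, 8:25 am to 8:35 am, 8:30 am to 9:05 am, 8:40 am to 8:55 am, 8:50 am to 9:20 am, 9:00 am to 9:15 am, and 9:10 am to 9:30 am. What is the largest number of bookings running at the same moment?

Sweep endpoints in order; track running count of active intervals.
Peak of 4 reached at 8:50 am.

4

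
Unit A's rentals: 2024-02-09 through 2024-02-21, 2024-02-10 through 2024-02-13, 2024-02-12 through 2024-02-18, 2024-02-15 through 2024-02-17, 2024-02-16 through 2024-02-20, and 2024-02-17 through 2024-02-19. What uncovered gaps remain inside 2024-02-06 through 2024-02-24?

The merged coverage is 2024-02-09 through 2024-02-21.
Complement within 2024-02-06 through 2024-02-24: 2024-02-06 through 2024-02-08, 2024-02-22 through 2024-02-24.

2024-02-06 through 2024-02-08, 2024-02-22 through 2024-02-24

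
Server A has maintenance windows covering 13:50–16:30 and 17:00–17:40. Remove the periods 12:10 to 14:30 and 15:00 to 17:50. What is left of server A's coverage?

13:50-16:30 with B removed leaves 14:30-15:00.
17:00-17:40 lies entirely inside B → drops out.

14:30-15:00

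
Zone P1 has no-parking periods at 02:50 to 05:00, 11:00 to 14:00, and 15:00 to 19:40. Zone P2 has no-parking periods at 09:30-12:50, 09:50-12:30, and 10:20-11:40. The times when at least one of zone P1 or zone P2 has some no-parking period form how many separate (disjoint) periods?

3

B, merged: 09:30-12:50.
A ∪ B = 02:50-05:00, 09:30-14:00, 15:00-19:40.
That is 3 disjoint pieces.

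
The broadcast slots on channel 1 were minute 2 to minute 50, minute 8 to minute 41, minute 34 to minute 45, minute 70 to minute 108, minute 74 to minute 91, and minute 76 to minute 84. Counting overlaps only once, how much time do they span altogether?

Merged: minute 2 to minute 50, minute 70 to minute 108.
Lengths: 48 minutes + 38 minutes = 86 minutes.

86 minutes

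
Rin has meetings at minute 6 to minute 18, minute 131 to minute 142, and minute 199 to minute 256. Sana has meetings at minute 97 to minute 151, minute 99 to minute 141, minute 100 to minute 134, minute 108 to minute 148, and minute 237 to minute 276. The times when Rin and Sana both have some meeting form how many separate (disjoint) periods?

2

B, merged: minute 97 to minute 151, minute 237 to minute 276.
A ∩ B = minute 131 to minute 142, minute 237 to minute 256.
That is 2 disjoint pieces.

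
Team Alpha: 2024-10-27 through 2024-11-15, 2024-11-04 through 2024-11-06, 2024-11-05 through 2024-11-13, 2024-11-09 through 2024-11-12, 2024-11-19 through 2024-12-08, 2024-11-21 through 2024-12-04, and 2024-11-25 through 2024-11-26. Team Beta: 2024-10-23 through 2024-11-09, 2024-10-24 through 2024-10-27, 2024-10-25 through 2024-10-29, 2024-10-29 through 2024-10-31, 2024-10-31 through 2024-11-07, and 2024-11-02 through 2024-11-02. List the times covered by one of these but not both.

Merge the first list: 2024-10-27 through 2024-11-15, 2024-11-19 through 2024-12-08.
Merge the second list: 2024-10-23 through 2024-11-09.
A but not B: 2024-11-10 through 2024-11-15, 2024-11-19 through 2024-12-08.
B but not A: 2024-10-23 through 2024-10-26.
Combining gives A △ B.

2024-10-23 through 2024-10-26, 2024-11-10 through 2024-11-15, 2024-11-19 through 2024-12-08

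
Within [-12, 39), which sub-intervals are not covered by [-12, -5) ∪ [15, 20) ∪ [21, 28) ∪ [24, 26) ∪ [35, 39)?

[-5, 15) ∪ [20, 21) ∪ [28, 35)

The merged coverage is [-12, -5), [15, 20), [21, 28), [35, 39).
Uncovered inside [-12, 39): [-5, 15), [20, 21), [28, 35).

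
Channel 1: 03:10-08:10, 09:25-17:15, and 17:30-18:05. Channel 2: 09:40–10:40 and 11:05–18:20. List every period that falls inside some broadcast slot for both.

09:40–10:40, 11:05–17:15, 17:30–18:05

03:10–08:10 falls entirely outside B.
09:25–17:15 overlaps B on 09:40–10:40, 11:05–17:15.
17:30–18:05 overlaps B on 17:30–18:05.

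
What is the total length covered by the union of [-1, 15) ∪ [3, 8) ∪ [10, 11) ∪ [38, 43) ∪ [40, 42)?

Merged: [-1, 15), [38, 43).
Lengths: 16 + 5 = 21.

21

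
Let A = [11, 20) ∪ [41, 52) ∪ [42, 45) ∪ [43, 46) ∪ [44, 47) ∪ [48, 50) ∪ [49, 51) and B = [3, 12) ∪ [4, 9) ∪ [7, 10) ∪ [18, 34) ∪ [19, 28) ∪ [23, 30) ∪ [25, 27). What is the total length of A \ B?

A, merged: [11, 20), [41, 52).
B, merged: [3, 12), [18, 34).
A \ B = [12, 18), [41, 52).
Total: 6 + 11 = 17.

17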